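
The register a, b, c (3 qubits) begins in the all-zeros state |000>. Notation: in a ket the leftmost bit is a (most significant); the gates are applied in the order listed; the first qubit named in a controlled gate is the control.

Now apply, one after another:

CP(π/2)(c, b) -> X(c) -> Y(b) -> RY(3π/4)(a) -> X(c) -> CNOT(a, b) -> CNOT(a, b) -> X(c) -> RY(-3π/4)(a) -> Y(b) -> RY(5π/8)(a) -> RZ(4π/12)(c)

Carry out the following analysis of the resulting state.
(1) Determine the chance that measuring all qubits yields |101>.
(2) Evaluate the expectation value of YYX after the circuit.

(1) A full measurement returns |101> with probability sin(5*pi/16)**2.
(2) The expectation value of YYX is 0.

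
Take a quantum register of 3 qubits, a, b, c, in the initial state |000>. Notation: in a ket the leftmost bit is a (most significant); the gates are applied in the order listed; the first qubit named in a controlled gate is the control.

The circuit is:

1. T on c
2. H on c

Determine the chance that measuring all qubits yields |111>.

The probability of measuring |111> is 0.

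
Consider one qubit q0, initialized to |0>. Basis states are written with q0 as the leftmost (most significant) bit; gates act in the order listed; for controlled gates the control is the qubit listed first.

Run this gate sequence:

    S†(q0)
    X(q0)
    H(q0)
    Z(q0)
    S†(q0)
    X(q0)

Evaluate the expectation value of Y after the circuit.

The observable Y averages to 1.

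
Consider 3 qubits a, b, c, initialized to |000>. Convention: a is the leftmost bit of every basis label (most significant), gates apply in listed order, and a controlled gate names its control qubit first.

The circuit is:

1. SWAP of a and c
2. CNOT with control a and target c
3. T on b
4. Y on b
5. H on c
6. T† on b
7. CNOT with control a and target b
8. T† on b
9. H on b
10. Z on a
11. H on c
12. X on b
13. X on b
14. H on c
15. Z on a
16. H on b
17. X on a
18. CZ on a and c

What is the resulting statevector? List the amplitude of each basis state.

The final amplitudes are sqrt(2)/2 on |110>, -sqrt(2)/2 on |111>, and 0 on every other basis state.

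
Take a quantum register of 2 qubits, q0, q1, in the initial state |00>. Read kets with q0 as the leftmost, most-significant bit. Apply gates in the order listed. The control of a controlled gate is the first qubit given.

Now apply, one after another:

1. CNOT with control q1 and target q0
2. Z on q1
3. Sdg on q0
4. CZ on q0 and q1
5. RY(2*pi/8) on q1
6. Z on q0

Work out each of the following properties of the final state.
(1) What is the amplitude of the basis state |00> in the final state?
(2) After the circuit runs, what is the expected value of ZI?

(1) The final state's coefficient on |00> equals sqrt(sqrt(2) + 2)/2.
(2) In the final state, ZI has expectation 1.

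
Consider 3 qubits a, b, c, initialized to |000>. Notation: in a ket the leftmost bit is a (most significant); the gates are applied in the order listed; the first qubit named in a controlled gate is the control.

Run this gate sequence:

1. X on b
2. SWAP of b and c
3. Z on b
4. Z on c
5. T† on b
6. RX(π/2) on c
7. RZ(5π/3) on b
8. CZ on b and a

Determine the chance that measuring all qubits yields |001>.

The probability of measuring |001> is 1/2.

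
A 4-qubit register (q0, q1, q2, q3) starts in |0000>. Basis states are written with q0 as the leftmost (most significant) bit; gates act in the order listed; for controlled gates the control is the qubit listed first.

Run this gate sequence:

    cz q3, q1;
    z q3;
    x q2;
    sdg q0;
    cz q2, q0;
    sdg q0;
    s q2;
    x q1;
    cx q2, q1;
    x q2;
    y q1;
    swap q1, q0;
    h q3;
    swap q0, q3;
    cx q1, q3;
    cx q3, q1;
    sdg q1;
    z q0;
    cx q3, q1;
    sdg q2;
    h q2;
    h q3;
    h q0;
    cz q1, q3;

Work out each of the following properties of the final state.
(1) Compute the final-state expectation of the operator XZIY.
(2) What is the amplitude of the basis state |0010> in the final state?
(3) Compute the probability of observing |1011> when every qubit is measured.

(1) In the final state, XZIY has expectation 0.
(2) |0010> carries amplitude 0 in the final state.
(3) Outcome |1011> occurs with probability 1/4.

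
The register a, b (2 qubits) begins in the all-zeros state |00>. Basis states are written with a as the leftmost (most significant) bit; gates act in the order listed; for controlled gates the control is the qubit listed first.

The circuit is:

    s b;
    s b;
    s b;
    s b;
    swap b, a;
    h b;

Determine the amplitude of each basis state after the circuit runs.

The resulting statevector has amplitude sqrt(2)/2 on |00>, sqrt(2)/2 on |01>, 0 on |10>, 0 on |11>. Key observation: gates 1-4 undo each other exactly, leaving only the rest of the circuit to track.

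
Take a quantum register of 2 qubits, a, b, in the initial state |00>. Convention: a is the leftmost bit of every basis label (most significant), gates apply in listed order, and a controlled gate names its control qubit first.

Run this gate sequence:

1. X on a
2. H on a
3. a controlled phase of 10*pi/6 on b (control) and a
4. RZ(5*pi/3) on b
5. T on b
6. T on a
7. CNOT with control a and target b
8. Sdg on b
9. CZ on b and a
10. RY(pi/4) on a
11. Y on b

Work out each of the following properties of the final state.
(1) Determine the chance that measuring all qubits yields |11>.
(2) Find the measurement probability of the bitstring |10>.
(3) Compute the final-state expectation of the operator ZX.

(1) Outcome |11> occurs with probability 1/4 - sqrt(2)/8.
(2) A full measurement returns |10> with probability sqrt(2)/8 + 1/4.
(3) In the final state, ZX has expectation 1/2.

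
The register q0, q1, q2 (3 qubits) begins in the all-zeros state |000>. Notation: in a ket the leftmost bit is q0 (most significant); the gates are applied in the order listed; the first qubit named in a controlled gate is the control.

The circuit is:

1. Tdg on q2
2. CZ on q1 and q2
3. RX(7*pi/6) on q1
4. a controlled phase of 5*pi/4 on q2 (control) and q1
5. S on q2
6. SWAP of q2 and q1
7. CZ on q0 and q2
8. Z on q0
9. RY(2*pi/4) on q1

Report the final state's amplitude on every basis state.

The resulting statevector has amplitude 1/4 - sqrt(3)/4 on |000>, I*(-sqrt(3) - 1)/4 on |001>, 1/4 - sqrt(3)/4 on |010>, I*(-sqrt(3) - 1)/4 on |011>, 0 on |100>, 0 on |101>, 0 on |110>, 0 on |111>.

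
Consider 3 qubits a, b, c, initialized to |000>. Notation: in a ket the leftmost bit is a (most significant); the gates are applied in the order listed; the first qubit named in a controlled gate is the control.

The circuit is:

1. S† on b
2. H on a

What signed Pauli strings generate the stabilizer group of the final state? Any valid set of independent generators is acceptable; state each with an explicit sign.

One valid set of independent stabilizer generators is +XII, +IZI, +IIZ (any independent generating set of the same group is equally correct).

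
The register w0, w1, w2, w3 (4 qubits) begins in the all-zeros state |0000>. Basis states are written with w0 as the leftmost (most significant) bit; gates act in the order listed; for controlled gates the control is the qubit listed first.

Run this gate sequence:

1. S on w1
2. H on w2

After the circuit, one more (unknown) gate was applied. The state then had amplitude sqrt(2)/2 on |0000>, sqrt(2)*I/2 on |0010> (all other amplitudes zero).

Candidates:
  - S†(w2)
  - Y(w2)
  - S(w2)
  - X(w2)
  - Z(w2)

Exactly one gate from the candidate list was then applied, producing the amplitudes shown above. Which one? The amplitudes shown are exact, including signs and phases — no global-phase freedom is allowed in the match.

The unique candidate consistent with the amplitudes is S(w2).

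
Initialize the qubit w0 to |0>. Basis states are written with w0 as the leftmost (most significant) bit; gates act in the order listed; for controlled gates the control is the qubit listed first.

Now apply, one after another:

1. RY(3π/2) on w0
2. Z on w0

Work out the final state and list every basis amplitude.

The final amplitudes are -sqrt(2)/2 on |0>, -sqrt(2)/2 on |1>.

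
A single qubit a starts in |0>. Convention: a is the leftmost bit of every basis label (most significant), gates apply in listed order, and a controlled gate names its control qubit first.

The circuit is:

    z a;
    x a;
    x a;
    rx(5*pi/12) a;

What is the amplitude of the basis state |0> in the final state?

The final state's coefficient on |0> equals sqrt(6 - 3*sqrt(2))/4 + sqrt(sqrt(2) + 2)/4.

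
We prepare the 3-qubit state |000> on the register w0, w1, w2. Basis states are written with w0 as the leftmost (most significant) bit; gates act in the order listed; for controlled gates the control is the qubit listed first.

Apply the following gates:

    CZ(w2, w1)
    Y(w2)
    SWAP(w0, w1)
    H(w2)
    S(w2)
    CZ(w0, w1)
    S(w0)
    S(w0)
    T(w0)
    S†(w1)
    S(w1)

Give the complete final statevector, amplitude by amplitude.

The final amplitudes are sqrt(2)*I/2 on |000>, sqrt(2)/2 on |001>, and 0 on every other basis state.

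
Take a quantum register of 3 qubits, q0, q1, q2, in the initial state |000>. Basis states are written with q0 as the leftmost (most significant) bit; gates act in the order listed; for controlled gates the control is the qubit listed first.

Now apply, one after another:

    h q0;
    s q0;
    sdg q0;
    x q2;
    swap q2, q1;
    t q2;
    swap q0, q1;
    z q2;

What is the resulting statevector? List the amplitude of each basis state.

The resulting statevector has amplitude sqrt(2)/2 on |100>, sqrt(2)/2 on |110>, and 0 on every other basis state.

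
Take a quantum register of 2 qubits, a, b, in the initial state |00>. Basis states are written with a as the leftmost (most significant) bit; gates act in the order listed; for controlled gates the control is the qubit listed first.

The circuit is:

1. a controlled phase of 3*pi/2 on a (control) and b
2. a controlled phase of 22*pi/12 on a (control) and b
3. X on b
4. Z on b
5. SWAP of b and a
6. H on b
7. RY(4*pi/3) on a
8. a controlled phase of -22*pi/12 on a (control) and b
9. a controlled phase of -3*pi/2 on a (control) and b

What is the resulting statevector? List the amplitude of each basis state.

After the circuit, the state carries amplitude sqrt(6)/4 on |00>, sqrt(6)/4 on |01>, sqrt(2)/4 on |10>, sqrt(2)*exp(2*I*pi/3)/4 on |11>.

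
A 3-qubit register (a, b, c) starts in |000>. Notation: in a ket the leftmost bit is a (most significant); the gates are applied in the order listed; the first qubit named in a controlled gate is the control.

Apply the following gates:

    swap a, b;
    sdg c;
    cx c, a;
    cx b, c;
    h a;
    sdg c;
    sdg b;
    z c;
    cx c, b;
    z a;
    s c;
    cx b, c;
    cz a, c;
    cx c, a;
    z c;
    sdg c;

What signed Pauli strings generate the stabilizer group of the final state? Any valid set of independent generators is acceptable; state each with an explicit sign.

One valid set of independent stabilizer generators is -XII, +IZI, +IIZ (any independent generating set of the same group is equally correct).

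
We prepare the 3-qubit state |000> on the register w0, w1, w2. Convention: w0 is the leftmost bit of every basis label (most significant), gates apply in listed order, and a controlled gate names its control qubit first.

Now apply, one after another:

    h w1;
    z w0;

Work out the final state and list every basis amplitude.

The resulting statevector has amplitude sqrt(2)/2 on |000>, sqrt(2)/2 on |010>, and 0 on every other basis state.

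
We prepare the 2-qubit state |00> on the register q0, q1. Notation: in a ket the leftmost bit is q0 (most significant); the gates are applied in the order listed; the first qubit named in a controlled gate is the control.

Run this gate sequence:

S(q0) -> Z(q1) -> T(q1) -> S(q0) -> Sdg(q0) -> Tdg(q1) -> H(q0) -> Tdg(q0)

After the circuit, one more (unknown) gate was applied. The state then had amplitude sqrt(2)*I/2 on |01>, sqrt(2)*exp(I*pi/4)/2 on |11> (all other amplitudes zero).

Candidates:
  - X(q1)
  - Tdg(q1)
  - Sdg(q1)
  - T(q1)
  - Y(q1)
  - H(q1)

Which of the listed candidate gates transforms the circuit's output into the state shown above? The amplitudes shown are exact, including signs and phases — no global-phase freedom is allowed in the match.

The applied gate was Y(q1). Key observation: steps 3-6 multiply out to the identity, so the circuit reduces to the remaining gates.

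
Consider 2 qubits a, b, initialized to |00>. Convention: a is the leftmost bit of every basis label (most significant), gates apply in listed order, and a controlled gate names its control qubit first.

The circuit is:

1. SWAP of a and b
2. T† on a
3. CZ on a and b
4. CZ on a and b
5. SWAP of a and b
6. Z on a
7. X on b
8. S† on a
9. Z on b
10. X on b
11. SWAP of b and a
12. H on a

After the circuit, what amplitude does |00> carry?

The amplitude on |00> is -sqrt(2)/2. Key observation: the block from step 3 through step 4 cancels to the identity and can be dropped.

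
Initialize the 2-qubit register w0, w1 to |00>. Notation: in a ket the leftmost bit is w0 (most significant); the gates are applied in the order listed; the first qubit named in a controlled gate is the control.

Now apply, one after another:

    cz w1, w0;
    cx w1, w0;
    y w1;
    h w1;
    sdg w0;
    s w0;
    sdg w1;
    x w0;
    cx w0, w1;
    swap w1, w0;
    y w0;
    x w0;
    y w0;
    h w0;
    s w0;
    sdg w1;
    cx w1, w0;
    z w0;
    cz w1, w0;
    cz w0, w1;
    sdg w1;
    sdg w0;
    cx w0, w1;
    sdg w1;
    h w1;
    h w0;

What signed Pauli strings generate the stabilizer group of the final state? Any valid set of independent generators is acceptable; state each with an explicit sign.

The stabilizer group can be generated by -XX, -ZZ, among other valid generating sets.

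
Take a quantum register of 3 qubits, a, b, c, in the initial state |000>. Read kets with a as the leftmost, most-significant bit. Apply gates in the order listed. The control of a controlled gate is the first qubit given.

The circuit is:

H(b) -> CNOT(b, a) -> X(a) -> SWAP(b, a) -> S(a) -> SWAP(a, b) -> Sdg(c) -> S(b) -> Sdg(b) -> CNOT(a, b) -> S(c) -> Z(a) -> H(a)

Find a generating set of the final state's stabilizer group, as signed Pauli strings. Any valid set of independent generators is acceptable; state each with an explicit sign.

The final state is stabilized by the group generated by -YII, -IZI, +IIZ; other independent generating sets are equally valid. Key observation: gates 8-9 undo each other exactly, leaving only the rest of the circuit to track.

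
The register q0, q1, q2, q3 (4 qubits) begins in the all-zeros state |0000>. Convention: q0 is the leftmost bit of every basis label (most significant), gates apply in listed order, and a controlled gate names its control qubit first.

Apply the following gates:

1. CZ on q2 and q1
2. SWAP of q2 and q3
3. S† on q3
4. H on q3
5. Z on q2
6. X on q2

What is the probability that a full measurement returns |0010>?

The probability of measuring |0010> is 1/2.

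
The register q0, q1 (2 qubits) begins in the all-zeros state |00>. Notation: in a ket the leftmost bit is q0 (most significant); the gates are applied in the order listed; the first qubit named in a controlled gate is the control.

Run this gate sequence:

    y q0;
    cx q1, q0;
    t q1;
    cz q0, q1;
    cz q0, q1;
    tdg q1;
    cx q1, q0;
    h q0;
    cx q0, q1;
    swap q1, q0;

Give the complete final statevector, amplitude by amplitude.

The final amplitudes are sqrt(2)*I/2 on |00>, 0 on |01>, 0 on |10>, -sqrt(2)*I/2 on |11>. Key observation: the block from step 2 through step 7 cancels to the identity and can be dropped.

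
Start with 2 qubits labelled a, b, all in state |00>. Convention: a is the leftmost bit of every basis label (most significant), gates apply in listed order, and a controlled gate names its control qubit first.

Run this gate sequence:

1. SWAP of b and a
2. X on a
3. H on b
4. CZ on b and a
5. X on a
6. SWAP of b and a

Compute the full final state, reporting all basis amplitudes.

The final amplitudes are sqrt(2)/2 on |00>, 0 on |01>, -sqrt(2)/2 on |10>, 0 on |11>.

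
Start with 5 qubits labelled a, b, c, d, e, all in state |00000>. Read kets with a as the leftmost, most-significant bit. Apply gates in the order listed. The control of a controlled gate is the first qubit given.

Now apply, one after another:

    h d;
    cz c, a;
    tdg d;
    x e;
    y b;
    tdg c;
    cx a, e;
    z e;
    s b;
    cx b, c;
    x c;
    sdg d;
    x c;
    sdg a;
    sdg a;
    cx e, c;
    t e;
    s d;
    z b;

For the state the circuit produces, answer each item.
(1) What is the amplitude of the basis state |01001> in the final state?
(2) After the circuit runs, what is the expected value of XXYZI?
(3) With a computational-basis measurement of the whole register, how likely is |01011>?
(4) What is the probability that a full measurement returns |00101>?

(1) The amplitude on |01001> is -sqrt(2)*exp(I*pi/4)/2.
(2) The observable XXYZI averages to 0.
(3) Outcome |01011> occurs with probability 1/2.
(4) The probability of measuring |00101> is 0.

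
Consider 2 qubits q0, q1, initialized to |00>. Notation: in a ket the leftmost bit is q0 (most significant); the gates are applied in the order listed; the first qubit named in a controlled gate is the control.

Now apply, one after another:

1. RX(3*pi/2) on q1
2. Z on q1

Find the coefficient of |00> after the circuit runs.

|00> carries amplitude -sqrt(2)/2 in the final state.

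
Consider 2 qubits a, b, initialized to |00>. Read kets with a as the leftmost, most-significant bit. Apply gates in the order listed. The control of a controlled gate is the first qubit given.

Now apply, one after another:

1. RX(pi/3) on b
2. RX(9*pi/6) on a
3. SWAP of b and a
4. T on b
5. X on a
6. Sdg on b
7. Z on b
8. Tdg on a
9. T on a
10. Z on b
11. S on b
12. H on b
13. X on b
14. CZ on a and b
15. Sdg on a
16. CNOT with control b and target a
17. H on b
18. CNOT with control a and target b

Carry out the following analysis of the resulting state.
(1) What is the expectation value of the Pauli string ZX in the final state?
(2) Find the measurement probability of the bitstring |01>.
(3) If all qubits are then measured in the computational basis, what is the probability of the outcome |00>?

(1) In the final state, ZX has expectation -1/2.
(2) Outcome |01> occurs with probability 1/4 - sqrt(2)/16.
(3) The probability of measuring |00> is 1/4 - sqrt(2)/16.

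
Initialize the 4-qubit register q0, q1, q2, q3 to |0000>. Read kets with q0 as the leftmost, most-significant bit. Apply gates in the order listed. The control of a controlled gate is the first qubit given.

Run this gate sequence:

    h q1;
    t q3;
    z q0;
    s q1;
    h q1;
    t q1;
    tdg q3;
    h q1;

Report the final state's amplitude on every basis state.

The final amplitudes are sqrt(2)*(1 - exp(3*I*pi/4) + exp(I*pi/4) + I)/4 on |0000>, sqrt(2)*(1 - exp(I*pi/4) + exp(3*I*pi/4) + I)/4 on |0100>, and 0 on every other basis state.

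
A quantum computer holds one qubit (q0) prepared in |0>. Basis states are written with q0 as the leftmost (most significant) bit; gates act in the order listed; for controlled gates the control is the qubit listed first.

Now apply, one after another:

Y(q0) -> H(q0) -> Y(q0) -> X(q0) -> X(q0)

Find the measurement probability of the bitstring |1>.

Outcome |1> occurs with probability 1/2.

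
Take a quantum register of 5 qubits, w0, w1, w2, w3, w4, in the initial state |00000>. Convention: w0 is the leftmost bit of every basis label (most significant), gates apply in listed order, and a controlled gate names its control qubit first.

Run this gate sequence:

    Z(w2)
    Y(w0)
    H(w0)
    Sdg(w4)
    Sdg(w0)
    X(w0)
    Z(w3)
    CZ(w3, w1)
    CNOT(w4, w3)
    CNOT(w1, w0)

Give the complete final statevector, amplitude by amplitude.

After the circuit, the state carries amplitude -sqrt(2)/2 on |00000>, sqrt(2)*I/2 on |10000>, and 0 on every other basis state.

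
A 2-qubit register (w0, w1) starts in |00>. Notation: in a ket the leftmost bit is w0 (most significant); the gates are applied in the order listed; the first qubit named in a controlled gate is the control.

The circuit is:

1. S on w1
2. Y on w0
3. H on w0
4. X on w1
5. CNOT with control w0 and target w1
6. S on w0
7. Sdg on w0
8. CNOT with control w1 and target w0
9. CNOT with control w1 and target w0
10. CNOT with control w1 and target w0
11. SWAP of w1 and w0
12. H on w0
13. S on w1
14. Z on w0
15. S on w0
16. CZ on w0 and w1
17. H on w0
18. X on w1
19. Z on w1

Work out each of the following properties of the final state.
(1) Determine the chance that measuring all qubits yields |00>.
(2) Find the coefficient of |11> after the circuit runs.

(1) The probability of measuring |00> is 1/2.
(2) The final state's coefficient on |11> equals 0.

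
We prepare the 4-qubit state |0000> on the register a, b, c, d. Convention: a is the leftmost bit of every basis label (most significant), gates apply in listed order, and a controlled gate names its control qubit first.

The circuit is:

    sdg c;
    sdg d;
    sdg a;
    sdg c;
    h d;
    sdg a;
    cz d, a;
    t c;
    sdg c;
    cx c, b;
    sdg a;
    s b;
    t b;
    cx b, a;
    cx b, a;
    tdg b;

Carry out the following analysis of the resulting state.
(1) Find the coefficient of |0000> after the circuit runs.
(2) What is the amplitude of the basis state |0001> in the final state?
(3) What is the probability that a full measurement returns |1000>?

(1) The amplitude on |0000> is sqrt(2)/2. Key observation: steps 13-16 multiply out to the identity, so the circuit reduces to the remaining gates.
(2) The amplitude on |0001> is sqrt(2)/2.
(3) The probability of measuring |1000> is 0.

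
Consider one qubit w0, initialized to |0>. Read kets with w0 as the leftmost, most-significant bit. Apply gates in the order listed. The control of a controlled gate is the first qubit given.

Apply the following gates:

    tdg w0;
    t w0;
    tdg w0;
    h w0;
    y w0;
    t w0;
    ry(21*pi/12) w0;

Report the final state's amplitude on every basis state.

The final amplitudes are -sqrt(2)*sqrt(2 - sqrt(2))*exp(3*I*pi/4)/4 + sqrt(2)*I*sqrt(sqrt(2) + 2)/4 on |0>, -sqrt(2)*sqrt(sqrt(2) + 2)*exp(3*I*pi/4)/4 - sqrt(2)*I*sqrt(2 - sqrt(2))/4 on |1>.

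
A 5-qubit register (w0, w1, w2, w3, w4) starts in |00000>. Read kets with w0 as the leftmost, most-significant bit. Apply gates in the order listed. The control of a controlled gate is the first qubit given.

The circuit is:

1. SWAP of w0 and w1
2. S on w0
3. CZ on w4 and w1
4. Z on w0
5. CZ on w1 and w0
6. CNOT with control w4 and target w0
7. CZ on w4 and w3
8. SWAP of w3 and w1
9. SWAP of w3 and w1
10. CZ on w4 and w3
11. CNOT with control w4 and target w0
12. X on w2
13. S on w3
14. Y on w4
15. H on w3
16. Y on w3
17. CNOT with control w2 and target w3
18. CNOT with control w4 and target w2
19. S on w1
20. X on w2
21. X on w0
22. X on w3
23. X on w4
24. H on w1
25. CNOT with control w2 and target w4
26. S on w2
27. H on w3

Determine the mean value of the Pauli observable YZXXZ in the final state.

The observable YZXXZ averages to 0. Key observation: the block from step 6 through step 11 cancels to the identity and can be dropped.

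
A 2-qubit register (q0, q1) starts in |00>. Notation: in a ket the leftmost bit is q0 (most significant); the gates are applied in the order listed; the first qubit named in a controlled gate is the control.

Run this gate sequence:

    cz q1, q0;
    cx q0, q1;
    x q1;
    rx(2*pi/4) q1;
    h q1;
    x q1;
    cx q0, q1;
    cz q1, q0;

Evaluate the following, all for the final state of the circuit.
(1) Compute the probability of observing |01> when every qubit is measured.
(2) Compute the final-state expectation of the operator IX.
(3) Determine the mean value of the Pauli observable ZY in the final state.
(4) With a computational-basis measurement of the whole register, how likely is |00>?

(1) A full measurement returns |01> with probability 1/2.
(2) The observable IX averages to 0.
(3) In the final state, ZY has expectation 1.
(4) A full measurement returns |00> with probability 1/2.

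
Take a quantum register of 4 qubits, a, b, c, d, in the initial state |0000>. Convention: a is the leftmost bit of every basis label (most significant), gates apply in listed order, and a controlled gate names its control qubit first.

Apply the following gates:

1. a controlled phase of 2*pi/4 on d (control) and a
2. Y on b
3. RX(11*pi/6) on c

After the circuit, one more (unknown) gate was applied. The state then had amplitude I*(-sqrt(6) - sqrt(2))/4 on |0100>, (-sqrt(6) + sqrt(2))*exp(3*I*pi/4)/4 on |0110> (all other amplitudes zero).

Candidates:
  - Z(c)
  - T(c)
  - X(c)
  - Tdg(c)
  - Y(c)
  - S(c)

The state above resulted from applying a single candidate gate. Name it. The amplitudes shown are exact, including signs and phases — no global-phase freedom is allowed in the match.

It was Tdg(c) that produced the state shown.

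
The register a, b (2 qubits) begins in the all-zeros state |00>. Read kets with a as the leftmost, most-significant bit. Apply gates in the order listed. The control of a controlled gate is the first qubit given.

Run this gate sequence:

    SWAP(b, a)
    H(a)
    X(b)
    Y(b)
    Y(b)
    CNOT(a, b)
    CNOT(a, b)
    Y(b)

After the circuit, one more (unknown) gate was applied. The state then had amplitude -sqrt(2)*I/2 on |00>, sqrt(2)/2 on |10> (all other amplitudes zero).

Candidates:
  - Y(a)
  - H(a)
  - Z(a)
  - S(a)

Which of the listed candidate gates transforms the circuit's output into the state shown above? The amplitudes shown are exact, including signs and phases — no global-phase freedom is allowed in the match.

It was S(a) that produced the state shown. Key observation: steps 5-8 multiply out to the identity, so the circuit reduces to the remaining gates.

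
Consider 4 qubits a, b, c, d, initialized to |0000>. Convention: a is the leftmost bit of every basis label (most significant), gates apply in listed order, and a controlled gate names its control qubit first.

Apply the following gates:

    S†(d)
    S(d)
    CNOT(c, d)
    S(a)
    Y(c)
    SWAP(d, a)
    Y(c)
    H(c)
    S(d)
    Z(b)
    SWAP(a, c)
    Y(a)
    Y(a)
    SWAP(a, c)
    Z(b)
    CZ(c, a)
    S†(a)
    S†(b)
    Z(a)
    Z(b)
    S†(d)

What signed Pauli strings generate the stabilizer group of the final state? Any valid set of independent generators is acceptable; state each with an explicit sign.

One valid set of independent stabilizer generators is +IIXI, +ZIII, +IZII, +IIIZ (any independent generating set of the same group is equally correct).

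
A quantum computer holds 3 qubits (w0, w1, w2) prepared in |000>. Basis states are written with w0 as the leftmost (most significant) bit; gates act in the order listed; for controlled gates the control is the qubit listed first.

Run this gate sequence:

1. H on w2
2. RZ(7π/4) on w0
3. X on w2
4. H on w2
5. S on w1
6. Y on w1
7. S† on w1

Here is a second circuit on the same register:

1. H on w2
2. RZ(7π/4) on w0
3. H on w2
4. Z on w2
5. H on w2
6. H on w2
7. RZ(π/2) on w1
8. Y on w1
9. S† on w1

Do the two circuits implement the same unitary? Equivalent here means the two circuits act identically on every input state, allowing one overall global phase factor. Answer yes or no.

Yes, they are equivalent — the unitaries differ by at most a global phase.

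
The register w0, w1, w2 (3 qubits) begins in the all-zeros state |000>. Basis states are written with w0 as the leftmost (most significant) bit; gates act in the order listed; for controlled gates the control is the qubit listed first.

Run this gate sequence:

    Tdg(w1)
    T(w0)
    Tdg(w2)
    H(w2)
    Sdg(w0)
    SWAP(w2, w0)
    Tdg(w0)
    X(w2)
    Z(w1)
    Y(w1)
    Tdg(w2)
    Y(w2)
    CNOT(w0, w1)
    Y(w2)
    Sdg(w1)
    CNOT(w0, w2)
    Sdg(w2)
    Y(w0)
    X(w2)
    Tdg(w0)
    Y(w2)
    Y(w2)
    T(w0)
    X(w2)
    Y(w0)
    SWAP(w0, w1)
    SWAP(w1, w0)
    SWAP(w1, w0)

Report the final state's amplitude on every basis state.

The final amplitudes are sqrt(2)/2 on |010>, -sqrt(2)*exp(I*pi/4)/2 on |101>, and 0 on every other basis state.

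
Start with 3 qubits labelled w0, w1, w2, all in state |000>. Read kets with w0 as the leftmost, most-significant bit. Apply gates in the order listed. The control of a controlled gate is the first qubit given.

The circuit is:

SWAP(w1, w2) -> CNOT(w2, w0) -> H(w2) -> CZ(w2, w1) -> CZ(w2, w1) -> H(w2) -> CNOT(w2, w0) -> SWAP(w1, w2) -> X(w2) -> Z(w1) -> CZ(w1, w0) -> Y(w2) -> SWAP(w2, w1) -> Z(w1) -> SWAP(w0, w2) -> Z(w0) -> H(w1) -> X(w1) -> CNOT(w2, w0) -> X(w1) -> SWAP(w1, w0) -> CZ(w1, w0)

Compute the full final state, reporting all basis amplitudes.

After the circuit, the state carries amplitude -sqrt(2)*I/2 on |000>, -sqrt(2)*I/2 on |100>, and 0 on every other basis state.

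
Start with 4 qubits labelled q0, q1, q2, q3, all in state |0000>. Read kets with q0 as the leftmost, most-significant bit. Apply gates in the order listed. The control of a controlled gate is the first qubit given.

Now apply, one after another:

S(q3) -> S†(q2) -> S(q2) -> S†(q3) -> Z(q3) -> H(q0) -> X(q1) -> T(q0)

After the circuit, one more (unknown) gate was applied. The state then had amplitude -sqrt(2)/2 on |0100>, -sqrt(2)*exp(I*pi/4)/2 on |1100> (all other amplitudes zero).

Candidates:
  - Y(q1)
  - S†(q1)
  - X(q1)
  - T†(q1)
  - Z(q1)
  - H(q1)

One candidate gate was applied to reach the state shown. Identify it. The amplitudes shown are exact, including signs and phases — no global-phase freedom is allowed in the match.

The applied gate was Z(q1). Key observation: gates 1-4 undo each other exactly, leaving only the rest of the circuit to track.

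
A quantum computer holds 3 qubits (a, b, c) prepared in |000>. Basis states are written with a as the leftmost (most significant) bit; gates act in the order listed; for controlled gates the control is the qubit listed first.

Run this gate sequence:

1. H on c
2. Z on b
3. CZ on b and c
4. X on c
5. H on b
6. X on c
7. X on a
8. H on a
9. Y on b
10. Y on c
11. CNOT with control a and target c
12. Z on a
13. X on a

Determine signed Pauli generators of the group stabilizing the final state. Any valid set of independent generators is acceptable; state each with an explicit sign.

The stabilizer group can be generated by -XII, -IXI, -IIX, among other valid generating sets.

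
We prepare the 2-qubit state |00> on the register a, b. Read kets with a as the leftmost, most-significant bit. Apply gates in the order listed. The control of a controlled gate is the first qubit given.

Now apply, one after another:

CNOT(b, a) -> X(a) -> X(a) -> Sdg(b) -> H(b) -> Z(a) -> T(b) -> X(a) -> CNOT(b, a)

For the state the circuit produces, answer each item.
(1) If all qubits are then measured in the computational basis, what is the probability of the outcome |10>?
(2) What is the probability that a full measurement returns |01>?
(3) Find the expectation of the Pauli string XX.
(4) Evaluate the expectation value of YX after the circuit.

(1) Outcome |10> occurs with probability 1/2.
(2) Outcome |01> occurs with probability 1/2.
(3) In the final state, XX has expectation sqrt(2)/2.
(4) The observable YX averages to -sqrt(2)/2.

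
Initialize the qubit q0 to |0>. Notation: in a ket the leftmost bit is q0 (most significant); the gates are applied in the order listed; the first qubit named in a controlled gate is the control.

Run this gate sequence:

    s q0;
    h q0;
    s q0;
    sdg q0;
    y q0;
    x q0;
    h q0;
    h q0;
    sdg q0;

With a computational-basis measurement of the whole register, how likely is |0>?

The probability of measuring |0> is 1/2.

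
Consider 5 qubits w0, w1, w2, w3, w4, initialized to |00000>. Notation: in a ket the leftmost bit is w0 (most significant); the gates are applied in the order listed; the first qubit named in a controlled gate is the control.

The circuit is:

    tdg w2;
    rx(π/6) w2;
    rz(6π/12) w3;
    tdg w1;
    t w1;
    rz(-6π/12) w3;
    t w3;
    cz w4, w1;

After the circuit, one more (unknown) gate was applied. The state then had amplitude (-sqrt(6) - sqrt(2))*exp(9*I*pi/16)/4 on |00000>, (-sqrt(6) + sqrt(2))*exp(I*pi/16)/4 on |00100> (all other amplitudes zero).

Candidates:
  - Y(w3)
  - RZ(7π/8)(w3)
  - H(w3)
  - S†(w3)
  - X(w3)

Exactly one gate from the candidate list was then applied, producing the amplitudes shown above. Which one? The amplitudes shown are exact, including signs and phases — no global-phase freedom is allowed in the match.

The unique candidate consistent with the amplitudes is RZ(7π/8)(w3).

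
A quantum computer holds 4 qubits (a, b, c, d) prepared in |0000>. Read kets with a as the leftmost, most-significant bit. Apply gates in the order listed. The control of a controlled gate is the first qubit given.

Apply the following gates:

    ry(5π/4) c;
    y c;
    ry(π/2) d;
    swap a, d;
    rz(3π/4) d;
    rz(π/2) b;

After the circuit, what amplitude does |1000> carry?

|1000> carries amplitude sqrt(2*sqrt(2) + 4)*exp(7*I*pi/8)/4 in the final state.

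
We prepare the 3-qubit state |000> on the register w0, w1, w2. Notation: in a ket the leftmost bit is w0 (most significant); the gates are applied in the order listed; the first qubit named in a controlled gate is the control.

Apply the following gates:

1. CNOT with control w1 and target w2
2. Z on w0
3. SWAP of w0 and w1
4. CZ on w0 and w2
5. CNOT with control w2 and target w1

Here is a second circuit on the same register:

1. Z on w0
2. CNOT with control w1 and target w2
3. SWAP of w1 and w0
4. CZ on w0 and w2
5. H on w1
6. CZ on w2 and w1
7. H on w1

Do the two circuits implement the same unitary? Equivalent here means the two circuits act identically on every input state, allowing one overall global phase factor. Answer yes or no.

Yes: on every input state the two circuits agree up to one overall phase factor.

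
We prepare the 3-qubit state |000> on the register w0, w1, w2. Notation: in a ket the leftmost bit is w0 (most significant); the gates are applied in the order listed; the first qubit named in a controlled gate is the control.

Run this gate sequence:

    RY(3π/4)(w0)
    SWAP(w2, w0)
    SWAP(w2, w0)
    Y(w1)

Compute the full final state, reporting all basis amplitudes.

After the circuit, the state carries amplitude I*sqrt(2 - sqrt(2))/2 on |010>, I*sqrt(sqrt(2) + 2)/2 on |110>, and 0 on every other basis state. Key observation: the block from step 2 through step 3 cancels to the identity and can be dropped.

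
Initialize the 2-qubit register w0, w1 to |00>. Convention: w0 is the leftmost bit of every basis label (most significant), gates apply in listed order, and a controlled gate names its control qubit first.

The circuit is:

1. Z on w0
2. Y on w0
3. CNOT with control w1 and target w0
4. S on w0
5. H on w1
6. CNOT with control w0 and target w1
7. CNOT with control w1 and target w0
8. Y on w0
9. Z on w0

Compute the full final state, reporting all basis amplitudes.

After the circuit, the state carries amplitude sqrt(2)*I/2 on |00>, 0 on |01>, 0 on |10>, sqrt(2)*I/2 on |11>.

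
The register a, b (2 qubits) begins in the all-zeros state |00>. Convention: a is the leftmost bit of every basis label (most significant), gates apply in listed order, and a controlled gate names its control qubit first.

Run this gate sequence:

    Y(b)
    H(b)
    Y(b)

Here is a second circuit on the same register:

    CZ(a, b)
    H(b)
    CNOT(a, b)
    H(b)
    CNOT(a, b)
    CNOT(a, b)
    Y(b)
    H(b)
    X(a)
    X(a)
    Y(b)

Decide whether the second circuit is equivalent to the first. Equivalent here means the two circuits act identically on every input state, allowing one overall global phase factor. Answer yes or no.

Yes, they are equivalent — the unitaries differ by at most a global phase.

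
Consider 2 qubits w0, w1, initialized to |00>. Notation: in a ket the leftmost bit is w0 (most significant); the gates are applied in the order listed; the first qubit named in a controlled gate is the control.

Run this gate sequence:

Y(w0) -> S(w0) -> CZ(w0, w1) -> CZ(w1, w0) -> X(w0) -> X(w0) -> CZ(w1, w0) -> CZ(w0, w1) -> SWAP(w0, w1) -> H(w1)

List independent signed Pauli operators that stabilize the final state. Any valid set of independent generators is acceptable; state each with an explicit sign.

One valid set of independent stabilizer generators is -IX, +ZI (any independent generating set of the same group is equally correct). Key observation: steps 3-8 multiply out to the identity, so the circuit reduces to the remaining gates.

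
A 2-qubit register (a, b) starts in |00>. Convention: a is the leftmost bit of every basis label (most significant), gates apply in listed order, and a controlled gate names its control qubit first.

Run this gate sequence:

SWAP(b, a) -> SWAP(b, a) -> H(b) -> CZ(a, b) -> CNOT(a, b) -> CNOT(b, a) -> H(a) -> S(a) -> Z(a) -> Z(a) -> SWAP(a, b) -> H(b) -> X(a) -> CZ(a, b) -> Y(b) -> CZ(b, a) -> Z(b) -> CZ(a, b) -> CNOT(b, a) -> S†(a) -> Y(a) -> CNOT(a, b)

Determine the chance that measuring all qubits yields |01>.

The probability of measuring |01> is 1/4.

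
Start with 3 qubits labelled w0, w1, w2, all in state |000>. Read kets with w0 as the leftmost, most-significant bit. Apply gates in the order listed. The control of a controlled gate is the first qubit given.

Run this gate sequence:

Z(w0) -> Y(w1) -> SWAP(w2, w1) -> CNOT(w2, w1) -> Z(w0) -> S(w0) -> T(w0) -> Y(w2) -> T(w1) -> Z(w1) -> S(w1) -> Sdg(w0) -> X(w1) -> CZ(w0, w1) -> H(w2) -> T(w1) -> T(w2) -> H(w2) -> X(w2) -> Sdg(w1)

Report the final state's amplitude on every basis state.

After the circuit, the state carries amplitude -1/2 - exp(3*I*pi/4)/2 on |000>, 1/2 - exp(3*I*pi/4)/2 on |001>, and 0 on every other basis state.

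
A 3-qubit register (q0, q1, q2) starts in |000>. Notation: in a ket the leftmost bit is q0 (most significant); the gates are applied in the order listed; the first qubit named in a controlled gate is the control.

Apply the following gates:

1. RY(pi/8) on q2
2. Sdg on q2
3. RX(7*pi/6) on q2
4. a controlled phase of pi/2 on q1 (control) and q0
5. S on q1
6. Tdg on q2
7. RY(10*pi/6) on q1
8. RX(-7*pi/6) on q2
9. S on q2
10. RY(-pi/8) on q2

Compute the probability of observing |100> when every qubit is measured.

The probability of measuring |100> is 0.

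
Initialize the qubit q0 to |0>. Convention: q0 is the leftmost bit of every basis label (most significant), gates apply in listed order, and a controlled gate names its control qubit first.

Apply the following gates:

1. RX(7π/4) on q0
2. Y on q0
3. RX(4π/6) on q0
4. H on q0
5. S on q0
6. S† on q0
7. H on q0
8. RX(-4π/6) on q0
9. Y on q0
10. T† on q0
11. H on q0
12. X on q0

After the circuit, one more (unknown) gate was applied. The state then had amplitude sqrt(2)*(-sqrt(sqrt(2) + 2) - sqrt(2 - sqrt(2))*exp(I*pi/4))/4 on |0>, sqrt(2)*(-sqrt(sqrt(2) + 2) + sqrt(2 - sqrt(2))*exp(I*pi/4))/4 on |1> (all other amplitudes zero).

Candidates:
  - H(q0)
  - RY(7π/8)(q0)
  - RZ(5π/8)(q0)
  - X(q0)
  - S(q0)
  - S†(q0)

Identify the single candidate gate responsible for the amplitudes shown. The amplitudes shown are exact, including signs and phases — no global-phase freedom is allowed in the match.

The applied gate was X(q0).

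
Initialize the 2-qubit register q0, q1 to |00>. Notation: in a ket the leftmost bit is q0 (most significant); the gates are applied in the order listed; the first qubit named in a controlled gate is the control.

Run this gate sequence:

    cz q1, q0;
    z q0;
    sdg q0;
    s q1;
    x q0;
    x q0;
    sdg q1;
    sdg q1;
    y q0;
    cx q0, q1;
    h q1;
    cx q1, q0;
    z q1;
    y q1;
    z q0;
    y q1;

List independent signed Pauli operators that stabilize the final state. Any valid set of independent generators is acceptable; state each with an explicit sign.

The stabilizer group can be generated by -XX, -ZZ, among other valid generating sets.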